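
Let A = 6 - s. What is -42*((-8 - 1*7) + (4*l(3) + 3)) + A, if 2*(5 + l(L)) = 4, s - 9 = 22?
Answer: 983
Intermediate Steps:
s = 31 (s = 9 + 22 = 31)
A = -25 (A = 6 - 1*31 = 6 - 31 = -25)
l(L) = -3 (l(L) = -5 + (½)*4 = -5 + 2 = -3)
-42*((-8 - 1*7) + (4*l(3) + 3)) + A = -42*((-8 - 1*7) + (4*(-3) + 3)) - 25 = -42*((-8 - 7) + (-12 + 3)) - 25 = -42*(-15 - 9) - 25 = -42*(-24) - 25 = 1008 - 25 = 983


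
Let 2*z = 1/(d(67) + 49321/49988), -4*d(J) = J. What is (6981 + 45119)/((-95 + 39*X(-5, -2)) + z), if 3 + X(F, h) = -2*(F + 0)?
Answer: 4105365380/14023509 ≈ 292.75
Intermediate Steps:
X(F, h) = -3 - 2*F (X(F, h) = -3 - 2*(F + 0) = -3 - 2*F)
d(J) = -J/4
z = -12497/393989 (z = 1/(2*(-¼*67 + 49321/49988)) = 1/(2*(-67/4 + 49321*(1/49988))) = 1/(2*(-67/4 + 49321/49988)) = 1/(2*(-393989/24994)) = (½)*(-24994/393989) = -12497/393989 ≈ -0.031719)
(6981 + 45119)/((-95 + 39*X(-5, -2)) + z) = (6981 + 45119)/((-95 + 39*(-3 - 2*(-5))) - 12497/393989) = 52100/((-95 + 39*(-3 + 10)) - 12497/393989) = 52100/((-95 + 39*7) - 12497/393989) = 52100/((-95 + 273) - 12497/393989) = 52100/(178 - 12497/393989) = 52100/(70117545/393989) = 52100*(393989/70117545) = 4105365380/14023509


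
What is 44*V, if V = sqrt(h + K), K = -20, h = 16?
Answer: 88*I ≈ 88.0*I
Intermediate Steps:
V = 2*I (V = sqrt(16 - 20) = sqrt(-4) = 2*I ≈ 2.0*I)
44*V = 44*(2*I) = 88*I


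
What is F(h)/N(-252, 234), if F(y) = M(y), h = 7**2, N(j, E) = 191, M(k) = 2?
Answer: 2/191 ≈ 0.010471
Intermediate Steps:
h = 49
F(y) = 2
F(h)/N(-252, 234) = 2/191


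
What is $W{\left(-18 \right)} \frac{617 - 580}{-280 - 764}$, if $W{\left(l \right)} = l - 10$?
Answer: $\frac{259}{261} \approx 0.99234$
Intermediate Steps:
$W{\left(l \right)} = -10 + l$ ($W{\left(l \right)} = l - 10 = -10 + l$)
$W{\left(-18 \right)} \frac{617 - 580}{-280 - 764} = \left(-10 - 18\right) \frac{617 - 580}{-280 - 764} = - 28 \frac{37}{-1044} = - 28 \cdot 37 \left(- \frac{1}{1044}\right) = \left(-28\right) \left(- \frac{37}{1044}\right) = \frac{259}{261}$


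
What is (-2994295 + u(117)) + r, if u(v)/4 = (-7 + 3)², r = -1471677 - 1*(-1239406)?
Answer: -3226502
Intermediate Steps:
r = -232271 (r = -1471677 + 1239406 = -232271)
u(v) = 64 (u(v) = 4*(-7 + 3)² = 4*(-4)² = 4*16 = 64)
(-2994295 + u(117)) + r = (-2994295 + 64) - 232271 = -2994231 - 232271 = -3226502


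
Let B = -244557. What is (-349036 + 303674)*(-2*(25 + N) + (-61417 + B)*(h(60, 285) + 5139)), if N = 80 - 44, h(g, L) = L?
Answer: 75282915731476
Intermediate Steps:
N = 36
(-349036 + 303674)*(-2*(25 + N) + (-61417 + B)*(h(60, 285) + 5139)) = (-349036 + 303674)*(-2*(25 + 36) + (-61417 - 244557)*(285 + 5139)) = -45362*(-2*61 - 305974*5424) = -45362*(-122 - 1659602976) = -45362*(-1659603098) = 75282915731476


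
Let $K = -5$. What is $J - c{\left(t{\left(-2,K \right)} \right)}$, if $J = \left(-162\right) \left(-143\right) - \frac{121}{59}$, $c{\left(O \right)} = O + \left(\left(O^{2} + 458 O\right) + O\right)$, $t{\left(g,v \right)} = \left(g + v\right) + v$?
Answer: $\frac{1683857}{59} \approx 28540.0$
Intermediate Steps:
$t{\left(g,v \right)} = g + 2 v$
$c{\left(O \right)} = O^{2} + 460 O$ ($c{\left(O \right)} = O + \left(O^{2} + 459 O\right) = O^{2} + 460 O$)
$J = \frac{1366673}{59}$ ($J = 23166 - \frac{121}{59} = \frac{1366673}{59} \approx 23164.0$)
$J - c{\left(t{\left(-2,K \right)} \right)} = \frac{1366673}{59} - \left(-2 + 2 \left(-5\right)\right) \left(460 + \left(-2 + 2 \left(-5\right)\right)\right) = \frac{1366673}{59} - \left(-2 - 10\right) \left(460 - 12\right) = \frac{1366673}{59} - - 12 \left(460 - 12\right) = \frac{1366673}{59} - \left(-12\right) 448 = \frac{1366673}{59} - -5376 = \frac{1366673}{59} + 5376 = \frac{1683857}{59}$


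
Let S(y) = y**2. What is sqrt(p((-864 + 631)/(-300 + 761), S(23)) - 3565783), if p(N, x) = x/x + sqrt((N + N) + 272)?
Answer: sqrt(-757803556422 + 461*sqrt(57590886))/461 ≈ 1888.3*I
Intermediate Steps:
p(N, x) = 1 + sqrt(272 + 2*N) (p(N, x) = 1 + sqrt(2*N + 272) = 1 + sqrt(272 + 2*N))
sqrt(p((-864 + 631)/(-300 + 761), S(23)) - 3565783) = sqrt((1 + sqrt(272 + 2*((-864 + 631)/(-300 + 761)))) - 3565783) = sqrt((1 + sqrt(272 + 2*(-233/461))) - 3565783) = sqrt((1 + sqrt(272 - 466/461)) - 3565783) = sqrt((1 + sqrt(124926/461)) - 3565783) = sqrt((1 + sqrt(57590886)/461) - 3565783) = sqrt(-3565782 + sqrt(57590886)/461)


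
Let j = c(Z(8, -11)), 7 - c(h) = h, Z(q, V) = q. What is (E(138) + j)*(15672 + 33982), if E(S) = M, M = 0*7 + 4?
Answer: 148962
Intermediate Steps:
M = 4 (M = 0 + 4 = 4)
E(S) = 4
c(h) = 7 - h
j = -1 (j = 7 - 1*8 = 7 - 8 = -1)
(E(138) + j)*(15672 + 33982) = (4 - 1)*(15672 + 33982) = 3*49654 = 148962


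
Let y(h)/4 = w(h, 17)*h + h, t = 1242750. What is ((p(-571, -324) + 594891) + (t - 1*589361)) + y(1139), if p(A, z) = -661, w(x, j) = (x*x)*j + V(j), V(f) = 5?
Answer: 100481381047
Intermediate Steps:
w(x, j) = 5 + j*x² (w(x, j) = (x*x)*j + 5 = x²*j + 5 = j*x² + 5 = 5 + j*x²)
y(h) = 4*h + 4*h*(5 + 17*h²) (y(h) = 4*((5 + 17*h²)*h + h) = 4*(h*(5 + 17*h²) + h) = 4*(h + h*(5 + 17*h²)) = 4*h + 4*h*(5 + 17*h²))
((p(-571, -324) + 594891) + (t - 1*589361)) + y(1139) = ((-661 + 594891) + (1242750 - 1*589361)) + (24*1139 + 68*1139³) = (594230 + (1242750 - 589361)) + (27336 + 68*1477648619) = (594230 + 653389) + (27336 + 100480106092) = 1247619 + 100480133428 = 100481381047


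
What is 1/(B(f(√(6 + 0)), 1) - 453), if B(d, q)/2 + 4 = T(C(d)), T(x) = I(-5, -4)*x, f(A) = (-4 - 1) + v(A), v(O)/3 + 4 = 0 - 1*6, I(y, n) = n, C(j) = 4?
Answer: -1/493 ≈ -0.0020284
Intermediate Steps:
v(O) = -30 (v(O) = -12 + 3*(0 - 1*6) = -12 + 3*(0 - 6) = -12 + 3*(-6) = -12 - 18 = -30)
f(A) = -35 (f(A) = (-4 - 1) - 30 = -5 - 30 = -35)
T(x) = -4*x
B(d, q) = -40 (B(d, q) = -8 + 2*(-4*4) = -8 + 2*(-16) = -8 - 32 = -40)
1/(B(f(√(6 + 0)), 1) - 453) = 1/(-40 - 453) = 1/(-493) = -1/493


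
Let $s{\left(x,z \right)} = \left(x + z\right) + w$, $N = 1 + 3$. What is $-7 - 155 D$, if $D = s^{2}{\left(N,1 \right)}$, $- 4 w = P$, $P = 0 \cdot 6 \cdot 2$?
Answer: $-3882$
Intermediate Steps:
$N = 4$
$P = 0$ ($P = 0 \cdot 2 = 0$)
$w = 0$ ($w = \left(- \frac{1}{4}\right) 0 = 0$)
$s{\left(x,z \right)} = x + z$ ($s{\left(x,z \right)} = \left(x + z\right) + 0 = x + z$)
$D = 25$ ($D = \left(4 + 1\right)^{2} = 5^{2} = 25$)
$-7 - 155 D = -7 - 3875 = -3882$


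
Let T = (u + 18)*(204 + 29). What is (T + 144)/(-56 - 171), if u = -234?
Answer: 50184/227 ≈ 221.07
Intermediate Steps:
T = -50328 (T = (-234 + 18)*(204 + 29) = -216*233 = -50328)
(T + 144)/(-56 - 171) = (-50328 + 144)/(-56 - 171) = -50184/(-227) = -50184*(-1/227) = 50184/227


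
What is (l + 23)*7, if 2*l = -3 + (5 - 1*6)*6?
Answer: 259/2 ≈ 129.50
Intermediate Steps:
l = -9/2 (l = (-3 + (5 - 1*6)*6)/2 = (-3 + (5 - 6)*6)/2 = (-3 - 1*6)/2 = (-3 - 6)/2 = (½)*(-9) = -9/2 ≈ -4.5000)
(l + 23)*7 = (-9/2 + 23)*7 = (37/2)*7 = 259/2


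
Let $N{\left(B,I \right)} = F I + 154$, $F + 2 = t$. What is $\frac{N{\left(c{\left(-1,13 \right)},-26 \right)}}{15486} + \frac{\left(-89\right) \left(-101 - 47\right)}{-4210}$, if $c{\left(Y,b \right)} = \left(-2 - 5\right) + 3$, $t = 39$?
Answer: $- \frac{51845818}{16299015} \approx -3.1809$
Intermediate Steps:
$F = 37$ ($F = -2 + 39 = 37$)
$c{\left(Y,b \right)} = -4$ ($c{\left(Y,b \right)} = -7 + 3 = -4$)
$N{\left(B,I \right)} = 154 + 37 I$ ($N{\left(B,I \right)} = 37 I + 154 = 154 + 37 I$)
$\frac{N{\left(c{\left(-1,13 \right)},-26 \right)}}{15486} + \frac{\left(-89\right) \left(-101 - 47\right)}{-4210} = \frac{154 + 37 \left(-26\right)}{15486} + \frac{\left(-89\right) \left(-101 - 47\right)}{-4210} = \left(154 - 962\right) \frac{1}{15486} + \left(-89\right) \left(-148\right) \left(- \frac{1}{4210}\right) = \left(-808\right) \frac{1}{15486} + 13172 \left(- \frac{1}{4210}\right) = - \frac{404}{7743} - \frac{6586}{2105} = - \frac{51845818}{16299015}$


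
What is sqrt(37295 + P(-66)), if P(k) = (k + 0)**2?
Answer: sqrt(41651) ≈ 204.09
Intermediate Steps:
P(k) = k**2
sqrt(37295 + P(-66)) = sqrt(37295 + (-66)**2) = sqrt(37295 + 4356) = sqrt(41651)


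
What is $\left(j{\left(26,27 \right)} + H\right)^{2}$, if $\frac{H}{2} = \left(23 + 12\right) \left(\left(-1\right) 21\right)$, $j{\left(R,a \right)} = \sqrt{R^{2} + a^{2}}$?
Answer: $\left(1470 - \sqrt{1405}\right)^{2} \approx 2.0521 \cdot 10^{6}$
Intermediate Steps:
$H = -1470$ ($H = 2 \left(23 + 12\right) \left(\left(-1\right) 21\right) = 2 \cdot 35 \left(-21\right) = 2 \left(-735\right) = -1470$)
$\left(j{\left(26,27 \right)} + H\right)^{2} = \left(\sqrt{26^{2} + 27^{2}} - 1470\right)^{2} = \left(\sqrt{676 + 729} - 1470\right)^{2} = \left(\sqrt{1405} - 1470\right)^{2} = \left(-1470 + \sqrt{1405}\right)^{2}$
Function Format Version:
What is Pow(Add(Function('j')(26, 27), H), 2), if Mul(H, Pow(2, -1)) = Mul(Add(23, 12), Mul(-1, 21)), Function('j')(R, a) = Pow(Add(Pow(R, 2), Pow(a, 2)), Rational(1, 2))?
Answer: Pow(Add(1470, Mul(-1, Pow(1405, Rational(1, 2)))), 2) ≈ 2.0521e+6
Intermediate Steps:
H = -1470 (H = Mul(2, Mul(Add(23, 12), Mul(-1, 21))) = Mul(2, Mul(35, -21)) = Mul(2, -735) = -1470)
Pow(Add(Function('j')(26, 27), H), 2) = Pow(Add(Pow(Add(Pow(26, 2), Pow(27, 2)), Rational(1, 2)), -1470), 2) = Pow(Add(Pow(Add(676, 729), Rational(1, 2)), -1470), 2) = Pow(Add(Pow(1405, Rational(1, 2)), -1470), 2) = Pow(Add(-1470, Pow(1405, Rational(1, 2))), 2)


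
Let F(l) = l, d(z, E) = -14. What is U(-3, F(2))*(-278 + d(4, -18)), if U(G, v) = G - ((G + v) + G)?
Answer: -292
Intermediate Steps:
U(G, v) = -G - v (U(G, v) = G - (v + 2*G) = G + (-v - 2*G) = -G - v)
U(-3, F(2))*(-278 + d(4, -18)) = (-1*(-3) - 1*2)*(-278 - 14) = (3 - 2)*(-292) = 1*(-292) = -292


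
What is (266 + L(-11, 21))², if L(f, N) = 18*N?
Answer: 414736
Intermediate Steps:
(266 + L(-11, 21))² = (266 + 18*21)² = (266 + 378)² = 644² = 414736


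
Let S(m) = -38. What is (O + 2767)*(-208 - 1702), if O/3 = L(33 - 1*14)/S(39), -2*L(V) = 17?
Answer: -200877565/38 ≈ -5.2862e+6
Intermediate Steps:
L(V) = -17/2 (L(V) = -½*17 = -17/2)
O = 51/76 (O = 3*(-17/2/(-38)) = 3*(-17/2*(-1/38)) = 3*(17/76) = 51/76 ≈ 0.67105)
(O + 2767)*(-208 - 1702) = (51/76 + 2767)*(-208 - 1702) = (210343/76)*(-1910) = -200877565/38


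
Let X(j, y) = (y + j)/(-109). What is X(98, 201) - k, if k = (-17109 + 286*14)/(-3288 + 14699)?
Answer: -1983444/1243799 ≈ -1.5947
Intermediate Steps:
X(j, y) = -j/109 - y/109 (X(j, y) = (j + y)*(-1/109) = -j/109 - y/109)
k = -13105/11411 (k = (-17109 + 4004)/11411 = -13105*1/11411 = -13105/11411 ≈ -1.1485)
X(98, 201) - k = (-1/109*98 - 1/109*201) - 1*(-13105/11411) = (-98/109 - 201/109) + 13105/11411 = -299/109 + 13105/11411 = -1983444/1243799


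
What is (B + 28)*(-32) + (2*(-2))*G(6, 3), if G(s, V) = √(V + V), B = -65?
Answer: 1184 - 4*√6 ≈ 1174.2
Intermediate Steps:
G(s, V) = √2*√V (G(s, V) = √(2*V) = √2*√V)
(B + 28)*(-32) + (2*(-2))*G(6, 3) = (-65 + 28)*(-32) + (2*(-2))*(√2*√3) = -37*(-32) - 4*√6 = 1184 - 4*√6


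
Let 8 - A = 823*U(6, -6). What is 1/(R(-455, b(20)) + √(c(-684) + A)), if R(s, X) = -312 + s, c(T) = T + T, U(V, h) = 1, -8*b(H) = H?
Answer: -13/10008 - I*√2183/590472 ≈ -0.001299 - 7.9127e-5*I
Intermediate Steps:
b(H) = -H/8
c(T) = 2*T
A = -815 (A = 8 - 823 = -815)
1/(R(-455, b(20)) + √(c(-684) + A)) = 1/((-312 - 455) + √(2*(-684) - 815)) = 1/(-767 + √(-1368 - 815)) = 1/(-767 + √(-2183)) = 1/(-767 + I*√2183)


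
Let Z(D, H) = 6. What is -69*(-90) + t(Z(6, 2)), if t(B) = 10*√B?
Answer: 6210 + 10*√6 ≈ 6234.5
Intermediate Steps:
-69*(-90) + t(Z(6, 2)) = -69*(-90) + 10*√6 = 6210 + 10*√6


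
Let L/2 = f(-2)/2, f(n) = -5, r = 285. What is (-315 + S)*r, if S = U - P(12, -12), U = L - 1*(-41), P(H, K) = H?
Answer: -82935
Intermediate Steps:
L = -5 (L = 2*(-5/2) = -5)
U = 36 (U = -5 - 1*(-41) = -5 + 41 = 36)
S = 24 (S = 36 - 1*12 = 36 - 12 = 24)
(-315 + S)*r = (-315 + 24)*285 = -291*285 = -82935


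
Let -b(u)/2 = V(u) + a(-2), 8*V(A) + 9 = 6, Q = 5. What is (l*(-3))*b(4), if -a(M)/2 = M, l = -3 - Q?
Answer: -174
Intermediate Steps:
l = -8 (l = -3 - 1*5 = -3 - 5 = -8)
a(M) = -2*M
V(A) = -3/8 (V(A) = -9/8 + (1/8)*6 = -9/8 + 3/4 = -3/8)
b(u) = -29/4 (b(u) = -2*(-3/8 - 2*(-2)) = -2*(-3/8 + 4) = -2*29/8 = -29/4)
(l*(-3))*b(4) = -8*(-3)*(-29/4) = 24*(-29/4) = -174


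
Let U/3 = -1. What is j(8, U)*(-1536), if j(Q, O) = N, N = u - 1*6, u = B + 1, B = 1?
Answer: 6144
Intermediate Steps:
U = -3 (U = 3*(-1) = -3)
u = 2 (u = 1 + 1 = 2)
N = -4 (N = 2 - 1*6 = 2 - 6 = -4)
j(Q, O) = -4
j(8, U)*(-1536) = -4*(-1536) = 6144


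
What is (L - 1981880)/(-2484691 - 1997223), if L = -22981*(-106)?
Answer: -227053/2240957 ≈ -0.10132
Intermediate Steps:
L = 2435986
(L - 1981880)/(-2484691 - 1997223) = (2435986 - 1981880)/(-2484691 - 1997223) = 454106/(-4481914) = 454106*(-1/4481914) = -227053/2240957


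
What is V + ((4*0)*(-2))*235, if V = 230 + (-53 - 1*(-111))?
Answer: 288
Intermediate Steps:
V = 288 (V = 230 + (-53 + 111) = 230 + 58 = 288)
V + ((4*0)*(-2))*235 = 288 + ((4*0)*(-2))*235 = 288 + (0*(-2))*235 = 288 + 0*235 = 288 + 0 = 288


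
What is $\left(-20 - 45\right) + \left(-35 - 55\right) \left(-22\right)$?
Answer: $1915$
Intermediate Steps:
$\left(-20 - 45\right) + \left(-35 - 55\right) \left(-22\right) = -65 + \left(-35 - 55\right) \left(-22\right) = -65 - -1980 = -65 + 1980 = 1915$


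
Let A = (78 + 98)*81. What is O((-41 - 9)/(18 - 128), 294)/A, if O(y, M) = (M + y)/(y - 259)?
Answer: -41/513216 ≈ -7.9888e-5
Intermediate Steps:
O(y, M) = (M + y)/(-259 + y)
A = 14256 (A = 176*81 = 14256)
O((-41 - 9)/(18 - 128), 294)/A = ((294 + (-41 - 9)/(18 - 128))/(-259 + (-41 - 9)/(18 - 128)))/14256 = ((294 - 50/(-110))/(-259 - 50/(-110)))*(1/14256) = ((294 - 50*(-1/110))/(-259 - 50*(-1/110)))*(1/14256) = ((294 + 5/11)/(-259 + 5/11))*(1/14256) = ((3239/11)/(-2844/11))*(1/14256) = -11/2844*3239/11*(1/14256) = -41/36*1/14256 = -41/513216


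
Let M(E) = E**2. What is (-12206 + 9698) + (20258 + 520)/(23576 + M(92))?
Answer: -13389257/5340 ≈ -2507.4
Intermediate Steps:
(-12206 + 9698) + (20258 + 520)/(23576 + M(92)) = (-12206 + 9698) + (20258 + 520)/(23576 + 92**2) = -2508 + 20778/(23576 + 8464) = -2508 + 20778/32040 = -2508 + 20778*(1/32040) = -2508 + 3463/5340 = -13389257/5340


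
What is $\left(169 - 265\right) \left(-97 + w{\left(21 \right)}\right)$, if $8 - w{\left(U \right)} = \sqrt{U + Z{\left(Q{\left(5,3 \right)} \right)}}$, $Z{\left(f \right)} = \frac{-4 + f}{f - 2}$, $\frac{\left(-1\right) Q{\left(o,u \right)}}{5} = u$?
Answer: $8544 + \frac{192 \sqrt{1598}}{17} \approx 8995.5$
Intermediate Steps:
$Q{\left(o,u \right)} = - 5 u$
$Z{\left(f \right)} = \frac{-4 + f}{-2 + f}$
$w{\left(U \right)} = 8 - \sqrt{\frac{19}{17} + U}$ ($w{\left(U \right)} = 8 - \sqrt{U + \frac{-4 - 15}{-2 - 15}} = 8 - \sqrt{U + \frac{1}{-17} \left(-19\right)} = 8 - \sqrt{U - - \frac{19}{17}} = 8 - \sqrt{U + \frac{19}{17}} = 8 - \sqrt{\frac{19}{17} + U}$)
$\left(169 - 265\right) \left(-97 + w{\left(21 \right)}\right) = \left(169 - 265\right) \left(-97 + \left(8 - \frac{\sqrt{323 + 289 \cdot 21}}{17}\right)\right) = \left(169 - 265\right) \left(-97 + \left(8 - \frac{\sqrt{323 + 6069}}{17}\right)\right) = - 96 \left(-97 + \left(8 - \frac{\sqrt{6392}}{17}\right)\right) = - 96 \left(-97 + \left(8 - \frac{2 \sqrt{1598}}{17}\right)\right) = - 96 \left(-89 - \frac{2 \sqrt{1598}}{17}\right) = 8544 + \frac{192 \sqrt{1598}}{17}$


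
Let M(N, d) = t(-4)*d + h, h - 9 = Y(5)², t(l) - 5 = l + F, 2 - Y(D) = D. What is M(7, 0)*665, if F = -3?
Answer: 11970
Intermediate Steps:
Y(D) = 2 - D
t(l) = 2 + l (t(l) = 5 + (l - 3) = 5 + (-3 + l) = 2 + l)
h = 18 (h = 9 + (2 - 1*5)² = 9 + (2 - 5)² = 9 + (-3)² = 9 + 9 = 18)
M(N, d) = 18 - 2*d (M(N, d) = (2 - 4)*d + 18 = -2*d + 18 = 18 - 2*d)
M(7, 0)*665 = (18 - 2*0)*665 = (18 + 0)*665 = 18*665 = 11970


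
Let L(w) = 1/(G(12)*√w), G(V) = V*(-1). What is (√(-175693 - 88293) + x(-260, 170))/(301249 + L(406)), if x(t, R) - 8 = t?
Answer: -(252 - I*√263986)/(301249 - √406/4872) ≈ -0.00083652 + 0.0017056*I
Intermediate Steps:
G(V) = -V
x(t, R) = 8 + t
L(w) = -1/(12*√w) (L(w) = 1/((-1*12)*√w) = 1/(-12*√w) = -1/(12*√w))
(√(-175693 - 88293) + x(-260, 170))/(301249 + L(406)) = (√(-175693 - 88293) + (8 - 260))/(301249 - √406/4872) = (√(-263986) - 252)/(301249 - √406/4872) = (I*√263986 - 252)/(301249 - √406/4872) = (-252 + I*√263986)/(301249 - √406/4872)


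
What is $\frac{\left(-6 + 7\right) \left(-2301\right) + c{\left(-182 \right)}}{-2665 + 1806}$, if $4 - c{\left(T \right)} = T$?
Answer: $\frac{2115}{859} \approx 2.4622$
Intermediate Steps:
$c{\left(T \right)} = 4 - T$
$\frac{\left(-6 + 7\right) \left(-2301\right) + c{\left(-182 \right)}}{-2665 + 1806} = \frac{\left(-6 + 7\right) \left(-2301\right) + \left(4 - -182\right)}{-2665 + 1806} = \frac{1 \left(-2301\right) + \left(4 + 182\right)}{-859} = \left(-2301 + 186\right) \left(- \frac{1}{859}\right) = \left(-2115\right) \left(- \frac{1}{859}\right) = \frac{2115}{859}$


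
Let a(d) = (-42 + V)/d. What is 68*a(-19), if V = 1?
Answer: 2788/19 ≈ 146.74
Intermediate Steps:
a(d) = -41/d (a(d) = (-42 + 1)/d = -41/d)
68*a(-19) = 68*(-41/(-19)) = 68*(-41*(-1/19)) = 68*(41/19) = 2788/19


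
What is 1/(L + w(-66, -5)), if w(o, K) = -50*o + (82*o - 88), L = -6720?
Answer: -1/8920 ≈ -0.00011211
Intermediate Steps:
w(o, K) = -88 + 32*o (w(o, K) = -50*o + (-88 + 82*o) = -88 + 32*o)
1/(L + w(-66, -5)) = 1/(-6720 + (-88 + 32*(-66))) = 1/(-6720 + (-88 - 2112)) = 1/(-6720 - 2200) = 1/(-8920) = -1/8920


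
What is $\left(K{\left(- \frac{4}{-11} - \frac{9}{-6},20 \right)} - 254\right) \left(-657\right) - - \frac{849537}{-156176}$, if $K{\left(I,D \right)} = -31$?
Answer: $\frac{29242325583}{156176} \approx 1.8724 \cdot 10^{5}$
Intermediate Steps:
$\left(K{\left(- \frac{4}{-11} - \frac{9}{-6},20 \right)} - 254\right) \left(-657\right) - - \frac{849537}{-156176} = \left(-31 - 254\right) \left(-657\right) - - \frac{849537}{-156176} = \left(-285\right) \left(-657\right) - \left(-849537\right) \left(- \frac{1}{156176}\right) = 187245 - \frac{849537}{156176} = \frac{29242325583}{156176}$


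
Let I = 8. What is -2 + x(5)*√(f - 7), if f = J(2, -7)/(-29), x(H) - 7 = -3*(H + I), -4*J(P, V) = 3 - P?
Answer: -2 - 16*I*√23519/29 ≈ -2.0 - 84.612*I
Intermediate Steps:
J(P, V) = -¾ + P/4 (J(P, V) = -(3 - P)/4 = -¾ + P/4)
x(H) = -17 - 3*H (x(H) = 7 - 3*(H + 8) = 7 - 3*(8 + H) = 7 + (-24 - 3*H) = -17 - 3*H)
f = 1/116 (f = (-¾ + (¼)*2)/(-29) = (-¾ + ½)*(-1/29) = -¼*(-1/29) = 1/116 ≈ 0.0086207)
-2 + x(5)*√(f - 7) = -2 + (-17 - 3*5)*√(1/116 - 7) = -2 + (-17 - 15)*√(-811/116) = -2 - 16*I*√23519/29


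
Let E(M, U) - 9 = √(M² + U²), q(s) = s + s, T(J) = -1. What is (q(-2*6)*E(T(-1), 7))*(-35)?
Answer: 7560 + 4200*√2 ≈ 13500.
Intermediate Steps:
q(s) = 2*s
E(M, U) = 9 + √(M² + U²)
(q(-2*6)*E(T(-1), 7))*(-35) = ((2*(-2*6))*(9 + √((-1)² + 7²)))*(-35) = ((2*(-12))*(9 + √(1 + 49)))*(-35) = -24*(9 + √50)*(-35) = -24*(9 + 5*√2)*(-35) = (-216 - 120*√2)*(-35) = 7560 + 4200*√2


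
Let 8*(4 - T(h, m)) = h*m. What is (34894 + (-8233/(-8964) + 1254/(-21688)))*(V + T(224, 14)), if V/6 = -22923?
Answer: -29240108756797958/6075351 ≈ -4.8129e+9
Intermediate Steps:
V = -137538 (V = 6*(-22923) = -137538)
T(h, m) = 4 - h*m/8
(34894 + (-8233/(-8964) + 1254/(-21688)))*(V + T(224, 14)) = (34894 + (-8233/(-8964) + 1254/(-21688)))*(-137538 + (4 - ⅛*224*14)) = (34894 + (-8233*(-1/8964) + 1254*(-1/21688)))*(-137538 + (4 - 392)) = (34894 + (8233/8964 - 627/10844))*(-137538 - 388) = (34894 + 5228639/6075351)*(-137926) = (211998526433/6075351)*(-137926) = -29240108756797958/6075351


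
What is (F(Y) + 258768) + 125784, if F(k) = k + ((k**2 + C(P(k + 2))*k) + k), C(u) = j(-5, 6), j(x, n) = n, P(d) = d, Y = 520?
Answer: 659112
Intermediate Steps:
C(u) = 6
F(k) = k**2 + 8*k (F(k) = k + ((k**2 + 6*k) + k) = k + (k**2 + 7*k) = k**2 + 8*k)
(F(Y) + 258768) + 125784 = (520*(8 + 520) + 258768) + 125784 = (520*528 + 258768) + 125784 = (274560 + 258768) + 125784 = 533328 + 125784 = 659112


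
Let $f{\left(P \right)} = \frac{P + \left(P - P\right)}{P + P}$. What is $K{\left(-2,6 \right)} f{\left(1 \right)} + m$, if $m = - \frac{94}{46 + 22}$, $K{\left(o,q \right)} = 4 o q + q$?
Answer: $- \frac{761}{34} \approx -22.382$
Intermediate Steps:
$K{\left(o,q \right)} = q + 4 o q$ ($K{\left(o,q \right)} = 4 o q + q = q + 4 o q$)
$f{\left(P \right)} = \frac{1}{2}$ ($f{\left(P \right)} = \frac{P + 0}{2 P} = P \frac{1}{2 P} = \frac{1}{2}$)
$m = - \frac{47}{34}$ ($m = - \frac{94}{68} = \left(-94\right) \frac{1}{68} = - \frac{47}{34} \approx -1.3824$)
$K{\left(-2,6 \right)} f{\left(1 \right)} + m = 6 \left(1 + 4 \left(-2\right)\right) \frac{1}{2} - \frac{47}{34} = 6 \left(1 - 8\right) \frac{1}{2} - \frac{47}{34} = 6 \left(-7\right) \frac{1}{2} - \frac{47}{34} = \left(-42\right) \frac{1}{2} - \frac{47}{34} = -21 - \frac{47}{34} = - \frac{761}{34}$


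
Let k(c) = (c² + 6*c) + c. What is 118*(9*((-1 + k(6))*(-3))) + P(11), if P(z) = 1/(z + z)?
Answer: -5397083/22 ≈ -2.4532e+5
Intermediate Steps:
k(c) = c² + 7*c
P(z) = 1/(2*z)
118*(9*((-1 + k(6))*(-3))) + P(11) = 118*(9*((-1 + 6*(7 + 6))*(-3))) + (½)/11 = 118*(9*((-1 + 6*13)*(-3))) + (½)*(1/11) = 118*(9*((-1 + 78)*(-3))) + 1/22 = 118*(9*(77*(-3))) + 1/22 = 118*(9*(-231)) + 1/22 = 118*(-2079) + 1/22 = -245322 + 1/22 = -5397083/22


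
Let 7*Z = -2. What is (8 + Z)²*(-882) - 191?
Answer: -52679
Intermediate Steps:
Z = -2/7 (Z = (⅐)*(-2) = -2/7 ≈ -0.28571)
(8 + Z)²*(-882) - 191 = (8 - 2/7)²*(-882) - 191 = (54/7)²*(-882) - 191 = (2916/49)*(-882) - 191 = -52488 - 191 = -52679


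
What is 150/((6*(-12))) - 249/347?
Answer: -11663/4164 ≈ -2.8009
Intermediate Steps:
150/((6*(-12))) - 249/347 = 150/(-72) - 249*1/347 = 150*(-1/72) - 249/347 = -25/12 - 249/347 = -11663/4164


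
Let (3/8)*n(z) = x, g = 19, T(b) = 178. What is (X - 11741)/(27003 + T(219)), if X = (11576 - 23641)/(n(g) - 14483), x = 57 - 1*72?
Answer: -170502478/394749663 ≈ -0.43193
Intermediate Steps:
x = -15 (x = 57 - 72 = -15)
n(z) = -40 (n(z) = (8/3)*(-15) = -40)
X = 12065/14523 (X = (11576 - 23641)/(-40 - 14483) = -12065/(-14523) = -12065*(-1/14523) = 12065/14523 ≈ 0.83075)
(X - 11741)/(27003 + T(219)) = (12065/14523 - 11741)/(27003 + 178) = -170502478/14523/27181 = -170502478/14523*1/27181 = -170502478/394749663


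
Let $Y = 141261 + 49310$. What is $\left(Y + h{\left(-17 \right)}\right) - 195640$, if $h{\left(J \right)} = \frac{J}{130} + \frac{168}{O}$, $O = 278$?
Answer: $- \frac{91588273}{18070} \approx -5068.5$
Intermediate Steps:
$Y = 190571$
$h{\left(J \right)} = \frac{84}{139} + \frac{J}{130}$ ($h{\left(J \right)} = \frac{J}{130} + \frac{168}{278} = J \frac{1}{130} + 168 \cdot \frac{1}{278} = \frac{J}{130} + \frac{84}{139} = \frac{84}{139} + \frac{J}{130}$)
$\left(Y + h{\left(-17 \right)}\right) - 195640 = \left(190571 + \left(\frac{84}{139} + \frac{1}{130} \left(-17\right)\right)\right) - 195640 = \left(190571 + \left(\frac{84}{139} - \frac{17}{130}\right)\right) - 195640 = \left(190571 + \frac{8557}{18070}\right) - 195640 = \frac{3443626527}{18070} - 195640 = - \frac{91588273}{18070}$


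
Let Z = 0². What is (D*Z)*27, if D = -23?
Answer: 0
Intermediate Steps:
Z = 0
(D*Z)*27 = -23*0*27 = 0*27 = 0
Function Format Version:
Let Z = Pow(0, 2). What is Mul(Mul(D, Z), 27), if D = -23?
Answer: 0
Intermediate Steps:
Z = 0
Mul(Mul(D, Z), 27) = Mul(Mul(-23, 0), 27) = Mul(0, 27) = 0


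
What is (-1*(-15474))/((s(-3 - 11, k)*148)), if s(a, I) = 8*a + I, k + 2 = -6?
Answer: -2579/2960 ≈ -0.87128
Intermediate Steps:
k = -8 (k = -2 - 6 = -8)
s(a, I) = I + 8*a
(-1*(-15474))/((s(-3 - 11, k)*148)) = (-1*(-15474))/(((-8 + 8*(-3 - 11))*148)) = 15474/(((-8 + 8*(-14))*148)) = 15474/(((-8 - 112)*148)) = 15474/((-120*148)) = 15474/(-17760) = 15474*(-1/17760) = -2579/2960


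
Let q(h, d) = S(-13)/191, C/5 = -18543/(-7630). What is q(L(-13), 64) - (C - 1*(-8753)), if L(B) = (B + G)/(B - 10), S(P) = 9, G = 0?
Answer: -364961411/41638 ≈ -8765.1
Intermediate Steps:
C = 2649/218 (C = 5*(-18543/(-7630)) = 5*(-18543*(-1/7630)) = 5*(2649/1090) = 2649/218 ≈ 12.151)
L(B) = B/(-10 + B) (L(B) = (B + 0)/(B - 10) = B/(-10 + B))
q(h, d) = 9/191
q(L(-13), 64) - (C - 1*(-8753)) = 9/191 - (2649/218 - 1*(-8753)) = 9/191 - (2649/218 + 8753) = 9/191 - 1*1910803/218 = 9/191 - 1910803/218 = -364961411/41638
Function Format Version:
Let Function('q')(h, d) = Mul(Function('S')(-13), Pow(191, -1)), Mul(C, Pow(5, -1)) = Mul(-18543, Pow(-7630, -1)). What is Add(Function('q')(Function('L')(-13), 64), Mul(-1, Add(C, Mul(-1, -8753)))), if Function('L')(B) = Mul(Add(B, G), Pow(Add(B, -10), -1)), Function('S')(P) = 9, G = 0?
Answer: Rational(-364961411, 41638) ≈ -8765.1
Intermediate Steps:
C = Rational(2649, 218) (C = Mul(5, Mul(-18543, Pow(-7630, -1))) = Mul(5, Mul(-18543, Rational(-1, 7630))) = Mul(5, Rational(2649, 1090)) = Rational(2649, 218) ≈ 12.151)
Function('L')(B) = Mul(B, Pow(Add(-10, B), -1)) (Function('L')(B) = Mul(Add(B, 0), Pow(Add(B, -10), -1)) = Mul(B, Pow(Add(-10, B), -1)))
Function('q')(h, d) = Rational(9, 191) (Function('q')(h, d) = Mul(9, Pow(191, -1)) = Mul(9, Rational(1, 191)) = Rational(9, 191))
Add(Function('q')(Function('L')(-13), 64), Mul(-1, Add(C, Mul(-1, -8753)))) = Add(Rational(9, 191), Mul(-1, Add(Rational(2649, 218), Mul(-1, -8753)))) = Add(Rational(9, 191), Mul(-1, Add(Rational(2649, 218), 8753))) = Add(Rational(9, 191), Mul(-1, Rational(1910803, 218))) = Add(Rational(9, 191), Rational(-1910803, 218)) = Rational(-364961411, 41638)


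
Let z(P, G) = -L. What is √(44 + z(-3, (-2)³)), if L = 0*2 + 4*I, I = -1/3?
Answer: 2*√102/3 ≈ 6.7330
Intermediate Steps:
I = -⅓ (I = -1*⅓ = -⅓ ≈ -0.33333)
L = -4/3 (L = 0*2 + 4*(-⅓) = 0 - 4/3 = -4/3 ≈ -1.3333)
z(P, G) = 4/3 (z(P, G) = -1*(-4/3) = 4/3)
√(44 + z(-3, (-2)³)) = √(44 + 4/3) = √(136/3) = 2*√102/3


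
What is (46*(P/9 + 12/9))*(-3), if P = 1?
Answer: -598/3 ≈ -199.33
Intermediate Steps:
(46*(P/9 + 12/9))*(-3) = (46*(1/9 + 12/9))*(-3) = (46*(1*(⅑) + 12*(⅑)))*(-3) = (46*(⅑ + 4/3))*(-3) = (46*(13/9))*(-3) = (598/9)*(-3) = -598/3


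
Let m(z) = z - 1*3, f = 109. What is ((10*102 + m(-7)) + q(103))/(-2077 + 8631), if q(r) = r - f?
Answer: 502/3277 ≈ 0.15319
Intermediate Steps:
m(z) = -3 + z (m(z) = z - 3 = -3 + z)
q(r) = -109 + r (q(r) = r - 1*109 = r - 109 = -109 + r)
((10*102 + m(-7)) + q(103))/(-2077 + 8631) = ((10*102 + (-3 - 7)) + (-109 + 103))/(-2077 + 8631) = ((1020 - 10) - 6)/6554 = (1010 - 6)*(1/6554) = 1004*(1/6554) = 502/3277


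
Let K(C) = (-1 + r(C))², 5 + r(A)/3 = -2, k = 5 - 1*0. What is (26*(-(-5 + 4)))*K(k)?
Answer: 12584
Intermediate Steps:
k = 5 (k = 5 + 0 = 5)
r(A) = -21 (r(A) = -15 + 3*(-2) = -15 - 6 = -21)
K(C) = 484 (K(C) = (-1 - 21)² = (-22)² = 484)
(26*(-(-5 + 4)))*K(k) = (26*(-(-5 + 4)))*484 = (26*(-1*(-1)))*484 = (26*1)*484 = 26*484 = 12584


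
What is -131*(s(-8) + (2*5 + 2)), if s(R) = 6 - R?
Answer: -3406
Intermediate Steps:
-131*(s(-8) + (2*5 + 2)) = -131*((6 - 1*(-8)) + (2*5 + 2)) = -131*((6 + 8) + (10 + 2)) = -131*(14 + 12) = -131*26 = -3406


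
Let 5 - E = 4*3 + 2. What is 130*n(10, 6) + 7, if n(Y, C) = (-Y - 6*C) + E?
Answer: -7143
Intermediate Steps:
E = -9 (E = 5 - (4*3 + 2) = 5 - (12 + 2) = 5 - 1*14 = 5 - 14 = -9)
n(Y, C) = -9 - Y - 6*C (n(Y, C) = (-Y - 6*C) - 9 = -9 - Y - 6*C)
130*n(10, 6) + 7 = 130*(-9 - 1*10 - 6*6) + 7 = 130*(-9 - 10 - 36) + 7 = 130*(-55) + 7 = -7150 + 7 = -7143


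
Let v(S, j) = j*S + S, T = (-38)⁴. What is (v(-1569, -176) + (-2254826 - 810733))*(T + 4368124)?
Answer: -18010945407840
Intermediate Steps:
T = 2085136
v(S, j) = S + S*j (v(S, j) = S*j + S = S + S*j)
(v(-1569, -176) + (-2254826 - 810733))*(T + 4368124) = (-1569*(1 - 176) + (-2254826 - 810733))*(2085136 + 4368124) = (-1569*(-175) - 3065559)*6453260 = (274575 - 3065559)*6453260 = -2790984*6453260 = -18010945407840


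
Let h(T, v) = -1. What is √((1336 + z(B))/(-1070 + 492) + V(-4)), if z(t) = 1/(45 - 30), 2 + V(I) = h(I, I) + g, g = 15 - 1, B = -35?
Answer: √2259870/510 ≈ 2.9476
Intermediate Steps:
g = 14
V(I) = 11 (V(I) = -2 + (-1 + 14) = -2 + 13 = 11)
z(t) = 1/15
√((1336 + z(B))/(-1070 + 492) + V(-4)) = √((1336 + 1/15)/(-1070 + 492) + 11) = √((20041/15)/(-578) + 11) = √((20041/15)*(-1/578) + 11) = √(-20041/8670 + 11) = √(75329/8670) = √2259870/510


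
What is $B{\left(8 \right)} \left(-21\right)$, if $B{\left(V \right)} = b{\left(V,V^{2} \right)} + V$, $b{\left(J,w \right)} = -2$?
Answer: $-126$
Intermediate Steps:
$B{\left(V \right)} = -2 + V$
$B{\left(8 \right)} \left(-21\right) = \left(-2 + 8\right) \left(-21\right) = 6 \left(-21\right) = -126$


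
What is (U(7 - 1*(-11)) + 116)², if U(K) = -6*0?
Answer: 13456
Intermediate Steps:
U(K) = 0
(U(7 - 1*(-11)) + 116)² = (0 + 116)² = 116² = 13456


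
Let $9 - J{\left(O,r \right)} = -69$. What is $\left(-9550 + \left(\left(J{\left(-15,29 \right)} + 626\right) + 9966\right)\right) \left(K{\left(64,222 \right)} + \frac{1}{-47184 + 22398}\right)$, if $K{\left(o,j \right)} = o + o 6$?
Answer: $\frac{6218311120}{12393} \approx 5.0176 \cdot 10^{5}$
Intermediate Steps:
$J{\left(O,r \right)} = 78$ ($J{\left(O,r \right)} = 9 - -69 = 9 + 69 = 78$)
$K{\left(o,j \right)} = 7 o$ ($K{\left(o,j \right)} = o + 6 o = 7 o$)
$\left(-9550 + \left(\left(J{\left(-15,29 \right)} + 626\right) + 9966\right)\right) \left(K{\left(64,222 \right)} + \frac{1}{-47184 + 22398}\right) = \left(-9550 + \left(\left(78 + 626\right) + 9966\right)\right) \left(7 \cdot 64 + \frac{1}{-47184 + 22398}\right) = \left(-9550 + \left(704 + 9966\right)\right) \left(448 + \frac{1}{-24786}\right) = \left(-9550 + 10670\right) \left(448 - \frac{1}{24786}\right) = 1120 \cdot \frac{11104127}{24786} = \frac{6218311120}{12393}$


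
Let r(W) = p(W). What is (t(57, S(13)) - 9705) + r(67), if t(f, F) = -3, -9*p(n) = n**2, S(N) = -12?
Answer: -91861/9 ≈ -10207.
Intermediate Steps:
p(n) = -n**2/9
r(W) = -W**2/9
(t(57, S(13)) - 9705) + r(67) = (-3 - 9705) - 1/9*67**2 = -9708 - 1/9*4489 = -9708 - 4489/9 = -91861/9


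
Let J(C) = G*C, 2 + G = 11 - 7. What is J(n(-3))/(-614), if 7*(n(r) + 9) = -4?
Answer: 67/2149 ≈ 0.031177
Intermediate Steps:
n(r) = -67/7 (n(r) = -9 + (⅐)*(-4) = -9 - 4/7 = -67/7)
G = 2 (G = -2 + (11 - 7) = -2 + 4 = 2)
J(C) = 2*C
J(n(-3))/(-614) = (2*(-67/7))/(-614) = -134/7*(-1/614) = 67/2149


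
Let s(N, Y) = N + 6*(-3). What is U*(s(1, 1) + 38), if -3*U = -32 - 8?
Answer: 280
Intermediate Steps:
s(N, Y) = -18 + N (s(N, Y) = N - 18 = -18 + N)
U = 40/3 (U = -(-32 - 8)/3 = -1/3*(-40) = 40/3 ≈ 13.333)
U*(s(1, 1) + 38) = 40*((-18 + 1) + 38)/3 = 40*(-17 + 38)/3 = (40/3)*21 = 280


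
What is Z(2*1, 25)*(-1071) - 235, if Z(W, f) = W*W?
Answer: -4519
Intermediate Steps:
Z(W, f) = W²
Z(2*1, 25)*(-1071) - 235 = (2*1)²*(-1071) - 235 = 2²*(-1071) - 235 = 4*(-1071) - 235 = -4284 - 235 = -4519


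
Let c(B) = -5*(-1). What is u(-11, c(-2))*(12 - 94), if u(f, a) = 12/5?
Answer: -984/5 ≈ -196.80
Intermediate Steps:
c(B) = 5
u(f, a) = 12/5 (u(f, a) = 12*(1/5) = 12/5)
u(-11, c(-2))*(12 - 94) = 12*(12 - 94)/5 = (12/5)*(-82) = -984/5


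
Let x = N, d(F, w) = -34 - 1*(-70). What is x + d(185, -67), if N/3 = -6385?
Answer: -19119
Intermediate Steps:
N = -19155 (N = 3*(-6385) = -19155)
d(F, w) = 36 (d(F, w) = -34 + 70 = 36)
x = -19155
x + d(185, -67) = -19155 + 36 = -19119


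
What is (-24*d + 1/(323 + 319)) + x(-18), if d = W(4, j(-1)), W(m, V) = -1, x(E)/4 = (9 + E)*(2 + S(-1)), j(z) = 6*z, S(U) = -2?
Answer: 15409/642 ≈ 24.002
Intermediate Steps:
x(E) = 0 (x(E) = 4*((9 + E)*(2 - 2)) = 4*((9 + E)*0) = 4*0 = 0)
d = -1
(-24*d + 1/(323 + 319)) + x(-18) = (-24*(-1) + 1/(323 + 319)) + 0 = (24 + 1/642) + 0 = 15409/642 + 0 = 15409/642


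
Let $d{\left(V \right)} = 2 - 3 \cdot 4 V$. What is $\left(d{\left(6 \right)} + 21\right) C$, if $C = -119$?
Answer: $5831$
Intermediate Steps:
$d{\left(V \right)} = 2 - 12 V$
$\left(d{\left(6 \right)} + 21\right) C = \left(\left(2 - 72\right) + 21\right) \left(-119\right) = \left(-70 + 21\right) \left(-119\right) = \left(-49\right) \left(-119\right) = 5831$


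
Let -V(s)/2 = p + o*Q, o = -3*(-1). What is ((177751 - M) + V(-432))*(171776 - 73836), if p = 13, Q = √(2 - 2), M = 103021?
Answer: 7316509760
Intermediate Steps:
Q = 0 (Q = √0 = 0)
o = 3
V(s) = -26 (V(s) = -2*(13 + 3*0) = -2*(13 + 0) = -2*13 = -26)
((177751 - M) + V(-432))*(171776 - 73836) = ((177751 - 1*103021) - 26)*(171776 - 73836) = ((177751 - 103021) - 26)*97940 = (74730 - 26)*97940 = 74704*97940 = 7316509760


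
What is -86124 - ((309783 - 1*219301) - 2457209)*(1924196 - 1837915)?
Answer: 204203486163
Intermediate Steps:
-86124 - ((309783 - 1*219301) - 2457209)*(1924196 - 1837915) = -86124 - ((309783 - 219301) - 2457209)*86281 = -86124 - (90482 - 2457209)*86281 = -86124 - (-2366727)*86281 = -86124 - 1*(-204203572287) = -86124 + 204203572287 = 204203486163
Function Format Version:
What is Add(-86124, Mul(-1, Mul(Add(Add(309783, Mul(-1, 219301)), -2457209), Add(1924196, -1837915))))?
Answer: 204203486163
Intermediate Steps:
Add(-86124, Mul(-1, Mul(Add(Add(309783, Mul(-1, 219301)), -2457209), Add(1924196, -1837915)))) = Add(-86124, Mul(-1, Mul(Add(Add(309783, -219301), -2457209), 86281))) = Add(-86124, Mul(-1, Mul(Add(90482, -2457209), 86281))) = Add(-86124, Mul(-1, Mul(-2366727, 86281))) = Add(-86124, Mul(-1, -204203572287)) = Add(-86124, 204203572287) = 204203486163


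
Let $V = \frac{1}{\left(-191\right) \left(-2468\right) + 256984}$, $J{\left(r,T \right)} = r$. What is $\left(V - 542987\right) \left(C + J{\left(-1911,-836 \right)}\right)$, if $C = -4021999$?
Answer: $\frac{795721215308233665}{364186} \approx 2.1849 \cdot 10^{12}$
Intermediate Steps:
$V = \frac{1}{728372}$ ($V = \frac{1}{471388 + 256984} = \frac{1}{728372} \approx 1.3729 \cdot 10^{-6}$)
$\left(V - 542987\right) \left(C + J{\left(-1911,-836 \right)}\right) = \left(\frac{1}{728372} - 542987\right) \left(-4021999 - 1911\right) = \left(- \frac{395496527163}{728372}\right) \left(-4023910\right) = \frac{795721215308233665}{364186}$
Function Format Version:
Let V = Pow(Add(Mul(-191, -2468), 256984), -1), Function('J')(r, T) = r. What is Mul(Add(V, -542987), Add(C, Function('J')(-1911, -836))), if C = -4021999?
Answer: Rational(795721215308233665, 364186) ≈ 2.1849e+12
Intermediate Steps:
V = Rational(1, 728372) (V = Pow(Add(471388, 256984), -1) = Pow(728372, -1) = Rational(1, 728372) ≈ 1.3729e-6)
Mul(Add(V, -542987), Add(C, Function('J')(-1911, -836))) = Mul(Add(Rational(1, 728372), -542987), Add(-4021999, -1911)) = Mul(Rational(-395496527163, 728372), -4023910) = Rational(795721215308233665, 364186)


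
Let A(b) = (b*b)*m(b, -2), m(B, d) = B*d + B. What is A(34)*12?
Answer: -471648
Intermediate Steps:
m(B, d) = B + B*d
A(b) = -b³ (A(b) = (b*b)*(b*(1 - 2)) = b²*(b*(-1)) = b²*(-b) = -b³)
A(34)*12 = -1*34³*12 = -1*39304*12 = -39304*12 = -471648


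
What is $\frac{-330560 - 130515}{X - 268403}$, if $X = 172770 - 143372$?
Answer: $\frac{92215}{47801} \approx 1.9291$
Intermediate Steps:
$X = 29398$
$\frac{-330560 - 130515}{X - 268403} = \frac{-330560 - 130515}{29398 - 268403} = - \frac{461075}{-239005} = \left(-461075\right) \left(- \frac{1}{239005}\right) = \frac{92215}{47801}$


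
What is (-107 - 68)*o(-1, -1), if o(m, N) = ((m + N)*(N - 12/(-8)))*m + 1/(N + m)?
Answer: -175/2 ≈ -87.500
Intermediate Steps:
o(m, N) = 1/(N + m) + m*(3/2 + N)*(N + m) (o(m, N) = ((N + m)*(N - 12*(-⅛)))*m + 1/(N + m) = ((N + m)*(N + 3/2))*m + 1/(N + m) = ((N + m)*(3/2 + N))*m + 1/(N + m) = ((3/2 + N)*(N + m))*m + 1/(N + m) = m*(3/2 + N)*(N + m) + 1/(N + m) = 1/(N + m) + m*(3/2 + N)*(N + m))
(-107 - 68)*o(-1, -1) = (-107 - 68)*((1 + (3/2)*(-1)*(-1 - 1)² - 1*(-1)*(-1 - 1)²)/(-1 - 1)) = -175*(1 + (3/2)*(-1)*(-2)² - 1*(-1)*(-2)²)/(-2) = -(-175)*(1 + (3/2)*(-1)*4 - 1*(-1)*4)/2 = -(-175)*(1 - 6 + 4)/2 = -(-175)*(-1)/2 = -175*½ = -175/2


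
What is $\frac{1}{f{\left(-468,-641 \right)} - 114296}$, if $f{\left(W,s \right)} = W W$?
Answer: $\frac{1}{104728} \approx 9.5485 \cdot 10^{-6}$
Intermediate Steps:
$f{\left(W,s \right)} = W^{2}$
$\frac{1}{f{\left(-468,-641 \right)} - 114296} = \frac{1}{\left(-468\right)^{2} - 114296} = \frac{1}{219024 - 114296} = \frac{1}{104728}$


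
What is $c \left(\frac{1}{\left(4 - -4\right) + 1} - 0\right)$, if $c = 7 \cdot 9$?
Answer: $7$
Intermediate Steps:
$c = 63$
$c \left(\frac{1}{\left(4 - -4\right) + 1} - 0\right) = 63 \left(\frac{1}{\left(4 - -4\right) + 1} - 0\right) = 63 \left(\frac{1}{\left(4 + 4\right) + 1} + 0\right) = 63 \left(\frac{1}{8 + 1} + 0\right) = 63 \left(\frac{1}{9} + 0\right) = 63 \cdot \frac{1}{9} = 7$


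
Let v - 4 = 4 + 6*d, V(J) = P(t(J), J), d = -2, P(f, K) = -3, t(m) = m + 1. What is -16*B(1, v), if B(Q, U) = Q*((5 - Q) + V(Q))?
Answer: -16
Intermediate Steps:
t(m) = 1 + m
V(J) = -3
v = -4 (v = 4 + (4 + 6*(-2)) = 4 + (4 - 12) = 4 - 8 = -4)
B(Q, U) = Q*(2 - Q) (B(Q, U) = Q*((5 - Q) - 3) = Q*(2 - Q))
-16*B(1, v) = -16*(2 - 1*1) = -16*(2 - 1) = -16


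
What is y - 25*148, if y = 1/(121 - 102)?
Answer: -70299/19 ≈ -3699.9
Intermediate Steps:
y = 1/19 ≈ 0.052632
y - 25*148 = 1/19 - 25*148 = 1/19 - 3700 = -70299/19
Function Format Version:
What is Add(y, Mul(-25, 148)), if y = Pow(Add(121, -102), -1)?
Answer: Rational(-70299, 19) ≈ -3699.9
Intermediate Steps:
y = Rational(1, 19) (y = Pow(19, -1) = Rational(1, 19) ≈ 0.052632)
Add(y, Mul(-25, 148)) = Add(Rational(1, 19), Mul(-25, 148)) = Add(Rational(1, 19), -3700) = Rational(-70299, 19)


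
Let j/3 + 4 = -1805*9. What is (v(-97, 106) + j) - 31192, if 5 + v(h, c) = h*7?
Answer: -80623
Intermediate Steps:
v(h, c) = -5 + 7*h (v(h, c) = -5 + h*7 = -5 + 7*h)
j = -48747 (j = -12 + 3*(-1805*9) = -12 + 3*(-16245) = -12 - 48735 = -48747)
(v(-97, 106) + j) - 31192 = ((-5 + 7*(-97)) - 48747) - 31192 = ((-5 - 679) - 48747) - 31192 = (-684 - 48747) - 31192 = -49431 - 31192 = -80623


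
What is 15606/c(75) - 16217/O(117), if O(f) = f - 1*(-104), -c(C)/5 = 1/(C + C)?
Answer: -103483997/221 ≈ -4.6825e+5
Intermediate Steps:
c(C) = -5/(2*C) (c(C) = -5/(C + C) = -5*1/(2*C) = -5/(2*C))
O(f) = 104 + f (O(f) = f + 104 = 104 + f)
15606/c(75) - 16217/O(117) = 15606/((-5/2/75)) - 16217/(104 + 117) = 15606/((-5/2*1/75)) - 16217/221 = 15606/(-1/30) - 16217*1/221 = 15606*(-30) - 16217/221 = -468180 - 16217/221 = -103483997/221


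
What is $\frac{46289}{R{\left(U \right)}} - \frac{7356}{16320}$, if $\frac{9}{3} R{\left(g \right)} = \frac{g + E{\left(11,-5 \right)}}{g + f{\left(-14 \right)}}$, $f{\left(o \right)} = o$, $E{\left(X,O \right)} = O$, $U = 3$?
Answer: $\frac{1038724547}{1360} \approx 7.6377 \cdot 10^{5}$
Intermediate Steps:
$R{\left(g \right)} = \frac{-5 + g}{3 \left(-14 + g\right)}$ ($R{\left(g \right)} = \frac{\left(g - 5\right) \frac{1}{g - 14}}{3} = \frac{\left(-5 + g\right) \frac{1}{-14 + g}}{3} = \frac{\frac{1}{-14 + g} \left(-5 + g\right)}{3} = \frac{-5 + g}{3 \left(-14 + g\right)}$)
$\frac{46289}{R{\left(U \right)}} - \frac{7356}{16320} = \frac{46289}{\frac{1}{3} \frac{1}{-14 + 3} \left(-5 + 3\right)} - \frac{7356}{16320} = \frac{46289}{\frac{1}{3} \frac{1}{-11} \left(-2\right)} - \frac{613}{1360} = \frac{46289}{\frac{1}{3} \left(- \frac{1}{11}\right) \left(-2\right)} - \frac{613}{1360} = \frac{46289}{\frac{2}{33}} - \frac{613}{1360} = 46289 \cdot \frac{33}{2} - \frac{613}{1360} = \frac{1527537}{2} - \frac{613}{1360} = \frac{1038724547}{1360}$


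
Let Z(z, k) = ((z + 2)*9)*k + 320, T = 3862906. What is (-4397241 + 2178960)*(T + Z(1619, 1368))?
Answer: -52841622898818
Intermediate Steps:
Z(z, k) = 320 + k*(18 + 9*z) (Z(z, k) = ((2 + z)*9)*k + 320 = (18 + 9*z)*k + 320 = k*(18 + 9*z) + 320 = 320 + k*(18 + 9*z))
(-4397241 + 2178960)*(T + Z(1619, 1368)) = (-4397241 + 2178960)*(3862906 + (320 + 18*1368 + 9*1368*1619)) = -2218281*(3862906 + (320 + 24624 + 19933128)) = -2218281*(3862906 + 19958072) = -2218281*23820978 = -52841622898818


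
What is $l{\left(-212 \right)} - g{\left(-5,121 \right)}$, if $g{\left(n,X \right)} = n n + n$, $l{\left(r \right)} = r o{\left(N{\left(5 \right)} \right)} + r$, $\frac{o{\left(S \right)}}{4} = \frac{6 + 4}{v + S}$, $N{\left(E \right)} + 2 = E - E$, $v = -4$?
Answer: $\frac{3544}{3} \approx 1181.3$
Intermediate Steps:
$N{\left(E \right)} = -2$ ($N{\left(E \right)} = -2 + \left(E - E\right) = -2 + 0 = -2$)
$o{\left(S \right)} = \frac{40}{-4 + S}$ ($o{\left(S \right)} = 4 \frac{6 + 4}{-4 + S} = 4 \frac{10}{-4 + S} = \frac{40}{-4 + S}$)
$l{\left(r \right)} = - \frac{17 r}{3}$ ($l{\left(r \right)} = r \frac{40}{-4 - 2} + r = r \frac{40}{-6} + r = r 40 \left(- \frac{1}{6}\right) + r = r \left(- \frac{20}{3}\right) + r = - \frac{20 r}{3} + r = - \frac{17 r}{3}$)
$g{\left(n,X \right)} = n + n^{2}$ ($g{\left(n,X \right)} = n^{2} + n = n + n^{2}$)
$l{\left(-212 \right)} - g{\left(-5,121 \right)} = \left(- \frac{17}{3}\right) \left(-212\right) - - 5 \left(1 - 5\right) = \frac{3604}{3} - \left(-5\right) \left(-4\right) = \frac{3604}{3} - 20 = \frac{3544}{3}$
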